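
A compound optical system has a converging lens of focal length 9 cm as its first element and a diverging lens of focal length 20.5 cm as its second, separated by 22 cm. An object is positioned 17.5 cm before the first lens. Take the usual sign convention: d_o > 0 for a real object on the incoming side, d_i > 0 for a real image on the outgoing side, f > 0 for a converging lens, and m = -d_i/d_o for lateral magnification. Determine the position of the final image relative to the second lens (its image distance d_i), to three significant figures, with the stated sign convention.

First lens: d_i1 = 1/(1/9 - 1/17.5) = 18.529 cm.
Object distance for lens 2: d_o2 = 22 - 18.529 = 3.471 cm.
Second lens: d_i2 = 1/(1/(-20.5) - 1/(3.471)) = -2.968 cm.

-2.97 cm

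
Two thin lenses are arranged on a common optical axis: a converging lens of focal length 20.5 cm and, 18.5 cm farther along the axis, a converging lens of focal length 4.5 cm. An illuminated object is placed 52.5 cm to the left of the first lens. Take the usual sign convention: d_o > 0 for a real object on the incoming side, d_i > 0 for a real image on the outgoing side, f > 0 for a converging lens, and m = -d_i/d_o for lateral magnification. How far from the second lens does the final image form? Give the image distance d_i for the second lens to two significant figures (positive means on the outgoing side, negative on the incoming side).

3.5 cm

Applying the thin-lens equation to the first lens, 1/20.5 = 1/52.5 + 1/d_i1, which gives d_i1 = 33.633 cm.
This image would form 33.633 cm past lens 1, i.e. 15.133 cm beyond lens 2, so it is a virtual object for lens 2: d_o2 = 18.5 - 33.633 = -15.133 cm.
Applying the thin-lens equation again with f_2 = 4.5 cm and d_o2 = -15.133 cm gives d_i2 = 3.469 cm.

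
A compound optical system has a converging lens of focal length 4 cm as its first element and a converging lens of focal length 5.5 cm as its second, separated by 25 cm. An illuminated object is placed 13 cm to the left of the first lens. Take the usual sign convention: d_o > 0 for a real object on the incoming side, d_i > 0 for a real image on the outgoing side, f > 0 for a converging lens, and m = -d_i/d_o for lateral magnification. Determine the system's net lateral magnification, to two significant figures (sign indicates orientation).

0.18

First lens: d_i1 = 1/(1/4 - 1/13) = 5.778 cm.
m_1 = -(5.778)/13 = -0.4444.
Object distance for lens 2: d_o2 = 25 - 5.778 = 19.222 cm.
Second lens: d_i2 = 1/(1/5.5 - 1/(19.222)) = 7.704 cm.
m_2 = -(7.704)/(19.222) = -0.4008.
Total m = m_1 x m_2 = (-0.4444)(-0.4008) = 0.1781.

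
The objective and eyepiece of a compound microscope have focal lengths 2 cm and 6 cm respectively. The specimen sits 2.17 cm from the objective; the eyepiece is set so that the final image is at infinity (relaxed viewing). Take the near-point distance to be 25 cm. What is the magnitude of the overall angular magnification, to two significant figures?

Objective: 1/d_i = 1/f_obj - 1/d_o = 1/2 - 1/2.17 = 0.03917 cm^-1, so d_i = 25.529 cm.
m_obj = -d_i/d_o = -25.529/2.17 = -11.765.
Eyepiece angular magnification (image at infinity): M_eye = D/f_e = 25/6 = 4.167.
Overall M = m_obj x M_eye = (-11.765)(4.167) = -49.02.
|M| = 49.02.

49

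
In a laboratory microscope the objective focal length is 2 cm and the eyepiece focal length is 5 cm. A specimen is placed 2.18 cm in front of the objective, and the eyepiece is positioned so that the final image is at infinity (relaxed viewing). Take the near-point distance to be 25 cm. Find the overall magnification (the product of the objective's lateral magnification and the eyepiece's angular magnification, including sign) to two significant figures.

Objective: 1/d_i = 1/f_obj - 1/d_o = 1/2 - 1/2.18 = 0.04128 cm^-1, so d_i = 24.222 cm.
m_obj = -d_i/d_o = -24.222/2.18 = -11.111.
Eyepiece angular magnification (image at infinity): M_eye = D/f_e = 25/5 = 5.000.
Overall M = m_obj x M_eye = (-11.111)(5.000) = -55.56.

-56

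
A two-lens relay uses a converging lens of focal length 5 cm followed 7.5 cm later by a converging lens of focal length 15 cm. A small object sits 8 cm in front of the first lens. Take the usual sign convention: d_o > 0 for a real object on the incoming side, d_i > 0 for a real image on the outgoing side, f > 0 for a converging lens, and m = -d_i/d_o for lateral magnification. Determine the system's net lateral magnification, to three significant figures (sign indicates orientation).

-1.20

Lens 1: 1/d_i1 = 1/f_1 - 1/d_o1 = 1/5 - 1/8 = 0.07500 cm^-1, so d_i1 = 13.333 cm.
m_1 = -(13.333)/8 = -1.6667.
Since 13.333 cm > 7.5 cm, the first image lies past the second lens and serves as a virtual object: d_o2 = L - d_i1 = -5.833 cm.
Lens 2: 1/d_i2 = 1/f_2 - 1/d_o2 = 1/15 - 1/(-5.833) = 0.23810 cm^-1, so d_i2 = 4.200 cm.
m_2 = -(4.200)/(-5.833) = 0.7200.
The system's lateral magnification is m_1 m_2 = (-1.6667)(0.7200) = -1.2000.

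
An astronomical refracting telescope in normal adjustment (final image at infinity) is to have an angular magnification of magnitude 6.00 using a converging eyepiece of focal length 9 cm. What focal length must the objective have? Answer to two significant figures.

|M| = f_obj/|f_eye|, so f_obj = |M| x |f_eye| = 6.0 x 9 = 54.000 cm.

54 cm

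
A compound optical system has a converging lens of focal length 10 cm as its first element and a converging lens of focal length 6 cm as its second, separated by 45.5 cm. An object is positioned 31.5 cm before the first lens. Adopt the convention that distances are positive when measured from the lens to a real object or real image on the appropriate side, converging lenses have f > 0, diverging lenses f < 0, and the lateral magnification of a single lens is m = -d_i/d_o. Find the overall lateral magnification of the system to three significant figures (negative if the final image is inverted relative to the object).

Lens 1: 1/d_i1 = 1/f_1 - 1/d_o1 = 1/10 - 1/31.5 = 0.06825 cm^-1, so d_i1 = 14.651 cm.
m_1 = -(14.651)/31.5 = -0.4651.
Object distance for lens 2: d_o2 = 45.5 - 14.651 = 30.849 cm.
Lens 2: 1/d_i2 = 1/f_2 - 1/d_o2 = 1/6 - 1/(30.849) = 0.13425 cm^-1, so d_i2 = 7.449 cm.
m_2 = -(7.449)/(30.849) = -0.2415.
The system's lateral magnification is m_1 m_2 = (-0.4651)(-0.2415) = 0.1123.

0.112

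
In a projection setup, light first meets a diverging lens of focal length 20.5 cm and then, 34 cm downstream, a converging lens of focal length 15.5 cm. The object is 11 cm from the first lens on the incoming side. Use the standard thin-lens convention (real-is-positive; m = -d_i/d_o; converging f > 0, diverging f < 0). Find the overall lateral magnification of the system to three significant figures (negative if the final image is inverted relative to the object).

First lens: d_i1 = 1/(1/(-20.5) - 1/11) = -7.159 cm.
m_1 = -(-7.159)/11 = 0.6508.
The intermediate image is virtual, 7.159 cm to the left of lens 1, so d_o2 = L - d_i1 = 34 - (-7.159) = 41.159 cm.
Second lens: d_i2 = 1/(1/15.5 - 1/(41.159)) = 24.863 cm.
m_2 = -(24.863)/(41.159) = -0.6041.
The system's lateral magnification is m_1 m_2 = (0.6508)(-0.6041) = -0.3931.

-0.393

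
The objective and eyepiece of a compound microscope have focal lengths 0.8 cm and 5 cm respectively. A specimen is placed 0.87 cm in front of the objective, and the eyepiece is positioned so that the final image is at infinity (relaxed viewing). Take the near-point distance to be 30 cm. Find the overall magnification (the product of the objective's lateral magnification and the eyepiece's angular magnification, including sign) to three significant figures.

Objective: 1/d_i = 1/f_obj - 1/d_o = 1/0.8 - 1/0.87 = 0.10057 cm^-1, so d_i = 9.943 cm.
m_obj = -d_i/d_o = -9.943/0.87 = -11.429.
Eyepiece angular magnification (image at infinity): M_eye = D/f_e = 30/5 = 6.000.
Overall M = m_obj x M_eye = (-11.429)(6.000) = -68.57.

-68.6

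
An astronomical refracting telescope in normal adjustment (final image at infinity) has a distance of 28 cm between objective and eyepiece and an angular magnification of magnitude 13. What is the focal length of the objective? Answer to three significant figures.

In normal adjustment the tube length equals f_obj + f_eye and |M| = f_obj/f_eye.
So f_obj = 13 f_eye and 13 f_eye + f_eye = 28 cm, giving f_eye = 28/14 = 2.000 cm and f_obj = 26.000 cm.

26.0 cm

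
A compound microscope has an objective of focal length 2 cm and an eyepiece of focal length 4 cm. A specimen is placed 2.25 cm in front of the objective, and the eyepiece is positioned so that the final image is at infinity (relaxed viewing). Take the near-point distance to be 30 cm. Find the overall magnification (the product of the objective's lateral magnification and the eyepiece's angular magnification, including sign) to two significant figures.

-60

Objective: 1/d_i = 1/f_obj - 1/d_o = 1/2 - 1/2.25 = 0.05556 cm^-1, so d_i = 18.000 cm.
m_obj = -d_i/d_o = -18.000/2.25 = -8.000.
Eyepiece angular magnification (image at infinity): M_eye = D/f_e = 30/4 = 7.500.
Overall M = m_obj x M_eye = (-8.000)(7.500) = -60.00.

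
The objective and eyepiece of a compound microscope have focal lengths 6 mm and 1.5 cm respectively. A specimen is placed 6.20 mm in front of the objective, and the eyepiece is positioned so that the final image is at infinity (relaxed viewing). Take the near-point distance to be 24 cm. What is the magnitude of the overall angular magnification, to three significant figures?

480

Convert to cm: f_obj = 6 mm = 0.6 cm; d_o = 6.20 mm = 0.62 cm.
Objective: 1/d_i = 1/f_obj - 1/d_o = 1/0.6 - 1/0.62 = 0.05376 cm^-1, so d_i = 18.600 cm.
m_obj = -d_i/d_o = -18.600/0.62 = -30.000.
Eyepiece angular magnification (image at infinity): M_eye = D/f_e = 24/1.5 = 16.000.
Overall M = m_obj x M_eye = (-30.000)(16.000) = -480.00.
|M| = 480.00.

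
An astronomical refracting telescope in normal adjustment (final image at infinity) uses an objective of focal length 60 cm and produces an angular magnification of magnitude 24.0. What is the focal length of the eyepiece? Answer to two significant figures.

2.5 cm

|M| = f_obj/f_eye, so f_eye = f_obj/|M| = 60/24.0 = 2.500 cm.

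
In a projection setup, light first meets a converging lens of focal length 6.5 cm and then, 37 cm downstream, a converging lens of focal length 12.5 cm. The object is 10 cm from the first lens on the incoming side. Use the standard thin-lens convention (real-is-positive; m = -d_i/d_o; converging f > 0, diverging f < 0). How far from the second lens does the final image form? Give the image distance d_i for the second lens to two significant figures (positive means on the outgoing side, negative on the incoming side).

39 cm

Lens 1: 1/d_i1 = 1/f_1 - 1/d_o1 = 1/6.5 - 1/10 = 0.05385 cm^-1, so d_i1 = 18.571 cm.
The intermediate image is 18.571 cm to the right of lens 1, so d_o2 = L - d_i1 = 37 - 18.571 = 18.429 cm.
Lens 2: 1/d_i2 = 1/f_2 - 1/d_o2 = 1/12.5 - 1/(18.429) = 0.02574 cm^-1, so d_i2 = 38.855 cm.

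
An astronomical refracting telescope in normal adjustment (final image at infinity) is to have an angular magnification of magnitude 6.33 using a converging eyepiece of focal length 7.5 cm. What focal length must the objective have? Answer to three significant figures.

47.5 cm

|M| = f_obj/|f_eye|, so f_obj = |M| x |f_eye| = 6.33 x 7.5 = 47.475 cm.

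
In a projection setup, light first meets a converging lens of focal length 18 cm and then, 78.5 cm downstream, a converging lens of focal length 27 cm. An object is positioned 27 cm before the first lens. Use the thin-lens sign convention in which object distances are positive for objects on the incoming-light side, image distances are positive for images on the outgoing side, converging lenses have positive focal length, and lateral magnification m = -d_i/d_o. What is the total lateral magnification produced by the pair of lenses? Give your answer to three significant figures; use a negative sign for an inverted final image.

Applying the thin-lens equation to the first lens, 1/18 = 1/27 + 1/d_i1, which gives d_i1 = 54.000 cm.
Its lateral magnification is m_1 = -d_i1/d_o1 = -(54.000)/27 = -2.0000.
Object distance for lens 2: d_o2 = 78.5 - 54.000 = 24.500 cm.
Applying the thin-lens equation again with f_2 = 27 cm and d_o2 = 24.500 cm gives d_i2 = -264.600 cm.
m_2 = -(-264.600)/(24.500) = 10.8000.
Total m = m_1 x m_2 = (-2.0000)(10.8000) = -21.6000.

-21.6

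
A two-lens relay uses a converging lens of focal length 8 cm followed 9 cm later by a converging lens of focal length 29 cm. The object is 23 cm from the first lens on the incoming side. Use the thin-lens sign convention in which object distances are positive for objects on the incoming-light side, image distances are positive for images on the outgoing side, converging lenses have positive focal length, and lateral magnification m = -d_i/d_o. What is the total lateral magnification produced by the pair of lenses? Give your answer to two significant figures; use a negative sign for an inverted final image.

-0.48

First lens: d_i1 = 1/(1/8 - 1/23) = 12.267 cm.
m_1 = -(12.267)/23 = -0.5333.
This image would form 12.267 cm past lens 1, i.e. 3.267 cm beyond lens 2, so it is a virtual object for lens 2: d_o2 = 9 - 12.267 = -3.267 cm.
Second lens: d_i2 = 1/(1/29 - 1/(-3.267)) = 2.936 cm.
m_2 = -(2.936)/(-3.267) = 0.8988.
Overall magnification: m = m_1 m_2 = -0.4793.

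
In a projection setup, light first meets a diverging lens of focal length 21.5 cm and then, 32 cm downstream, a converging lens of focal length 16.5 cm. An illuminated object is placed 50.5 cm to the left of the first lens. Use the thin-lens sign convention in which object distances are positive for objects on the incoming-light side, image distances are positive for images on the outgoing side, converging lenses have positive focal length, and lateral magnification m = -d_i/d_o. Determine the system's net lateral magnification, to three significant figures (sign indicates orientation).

Lens 1: 1/d_i1 = 1/f_1 - 1/d_o1 = 1/(-21.5) - 1/50.5 = -0.06631 cm^-1, so d_i1 = -15.080 cm.
m_1 = -(-15.080)/50.5 = 0.2986.
With d_i1 < 0 the first image is virtual and lies on the object side; the object distance for lens 2 is d_o2 = 32 - (-15.080) = 47.080 cm.
Lens 2: 1/d_i2 = 1/f_2 - 1/d_o2 = 1/16.5 - 1/(47.080) = 0.03937 cm^-1, so d_i2 = 25.403 cm.
m_2 = -(25.403)/(47.080) = -0.5396.
The system's lateral magnification is m_1 m_2 = (0.2986)(-0.5396) = -0.1611.

-0.161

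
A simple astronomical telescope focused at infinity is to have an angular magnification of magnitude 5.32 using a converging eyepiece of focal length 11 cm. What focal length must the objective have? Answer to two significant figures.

|M| = f_obj/|f_eye|, so f_obj = |M| x |f_eye| = 5.32 x 11 = 58.520 cm.

59 cm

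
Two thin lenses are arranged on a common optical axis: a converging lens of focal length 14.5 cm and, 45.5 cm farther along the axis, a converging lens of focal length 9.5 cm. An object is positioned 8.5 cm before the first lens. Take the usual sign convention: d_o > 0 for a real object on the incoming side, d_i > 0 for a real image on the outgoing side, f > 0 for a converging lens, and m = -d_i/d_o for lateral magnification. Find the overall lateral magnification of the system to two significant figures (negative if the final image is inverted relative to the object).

-0.41

Applying the thin-lens equation to the first lens, 1/14.5 = 1/8.5 + 1/d_i1, which gives d_i1 = -20.542 cm.
Its lateral magnification is m_1 = -d_i1/d_o1 = -(-20.542)/8.5 = 2.4167.
The intermediate image is virtual, 20.542 cm to the left of lens 1, so d_o2 = L - d_i1 = 45.5 - (-20.542) = 66.042 cm.
Applying the thin-lens equation again with f_2 = 9.5 cm and d_o2 = 66.042 cm gives d_i2 = 11.096 cm.
m_2 = -(11.096)/(66.042) = -0.1680.
The system's lateral magnification is m_1 m_2 = (2.4167)(-0.1680) = -0.4060.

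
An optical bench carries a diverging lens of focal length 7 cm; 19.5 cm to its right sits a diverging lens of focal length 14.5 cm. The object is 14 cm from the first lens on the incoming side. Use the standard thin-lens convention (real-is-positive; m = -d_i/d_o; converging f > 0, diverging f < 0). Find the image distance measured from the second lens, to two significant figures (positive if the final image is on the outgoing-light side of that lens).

Lens 1: 1/d_i1 = 1/f_1 - 1/d_o1 = 1/(-7) - 1/14 = -0.21429 cm^-1, so d_i1 = -4.667 cm.
With d_i1 < 0 the first image is virtual and lies on the object side; the object distance for lens 2 is d_o2 = 19.5 - (-4.667) = 24.167 cm.
Lens 2: 1/d_i2 = 1/f_2 - 1/d_o2 = 1/(-14.5) - 1/(24.167) = -0.11034 cm^-1, so d_i2 = -9.062 cm.

-9.1 cm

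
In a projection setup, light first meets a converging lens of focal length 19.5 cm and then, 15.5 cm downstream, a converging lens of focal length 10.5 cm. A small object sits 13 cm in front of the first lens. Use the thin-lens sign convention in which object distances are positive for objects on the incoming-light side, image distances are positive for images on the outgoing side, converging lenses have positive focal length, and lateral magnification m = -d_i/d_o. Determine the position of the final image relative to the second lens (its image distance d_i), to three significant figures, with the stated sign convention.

First lens: d_i1 = 1/(1/19.5 - 1/13) = -39.000 cm.
The intermediate image is virtual, 39.000 cm to the left of lens 1, so d_o2 = L - d_i1 = 15.5 - (-39.000) = 54.500 cm.
Second lens: d_i2 = 1/(1/10.5 - 1/(54.500)) = 13.006 cm.

13.0 cm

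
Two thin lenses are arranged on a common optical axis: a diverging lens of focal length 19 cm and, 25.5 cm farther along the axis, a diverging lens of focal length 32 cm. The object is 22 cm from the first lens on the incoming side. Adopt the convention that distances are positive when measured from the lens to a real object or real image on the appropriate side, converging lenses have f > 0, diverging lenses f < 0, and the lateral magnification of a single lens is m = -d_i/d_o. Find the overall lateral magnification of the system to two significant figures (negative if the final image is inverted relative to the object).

Applying the thin-lens equation to the first lens, 1/(-19) = 1/22 + 1/d_i1, which gives d_i1 = -10.195 cm.
Its lateral magnification is m_1 = -d_i1/d_o1 = -(-10.195)/22 = 0.4634.
With d_i1 < 0 the first image is virtual and lies on the object side; the object distance for lens 2 is d_o2 = 25.5 - (-10.195) = 35.695 cm.
Applying the thin-lens equation again with f_2 = -32 cm and d_o2 = 35.695 cm gives d_i2 = -16.873 cm.
m_2 = -(-16.873)/(35.695) = 0.4727.
Overall magnification: m = m_1 m_2 = 0.2191.

0.22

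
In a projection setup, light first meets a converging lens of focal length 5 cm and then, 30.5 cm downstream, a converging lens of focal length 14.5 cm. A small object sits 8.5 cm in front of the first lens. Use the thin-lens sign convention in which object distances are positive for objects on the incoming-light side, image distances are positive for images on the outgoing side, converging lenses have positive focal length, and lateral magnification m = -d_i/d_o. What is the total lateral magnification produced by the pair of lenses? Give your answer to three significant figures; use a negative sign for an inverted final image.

Lens 1: 1/d_i1 = 1/f_1 - 1/d_o1 = 1/5 - 1/8.5 = 0.08235 cm^-1, so d_i1 = 12.143 cm.
m_1 = -(12.143)/8.5 = -1.4286.
The intermediate image is 12.143 cm to the right of lens 1, so d_o2 = L - d_i1 = 30.5 - 12.143 = 18.357 cm.
Lens 2: 1/d_i2 = 1/f_2 - 1/d_o2 = 1/14.5 - 1/(18.357) = 0.01449 cm^-1, so d_i2 = 69.009 cm.
m_2 = -(69.009)/(18.357) = -3.7593.
The system's lateral magnification is m_1 m_2 = (-1.4286)(-3.7593) = 5.3704.

5.37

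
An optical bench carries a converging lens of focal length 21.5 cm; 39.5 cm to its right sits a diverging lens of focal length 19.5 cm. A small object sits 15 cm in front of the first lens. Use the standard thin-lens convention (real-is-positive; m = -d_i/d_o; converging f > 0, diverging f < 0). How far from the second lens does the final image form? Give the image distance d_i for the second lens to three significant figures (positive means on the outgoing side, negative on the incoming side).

-16.0 cm

Lens 1: 1/d_i1 = 1/f_1 - 1/d_o1 = 1/21.5 - 1/15 = -0.02016 cm^-1, so d_i1 = -49.615 cm.
With d_i1 < 0 the first image is virtual and lies on the object side; the object distance for lens 2 is d_o2 = 39.5 - (-49.615) = 89.115 cm.
Lens 2: 1/d_i2 = 1/f_2 - 1/d_o2 = 1/(-19.5) - 1/(89.115) = -0.06250 cm^-1, so d_i2 = -15.999 cm.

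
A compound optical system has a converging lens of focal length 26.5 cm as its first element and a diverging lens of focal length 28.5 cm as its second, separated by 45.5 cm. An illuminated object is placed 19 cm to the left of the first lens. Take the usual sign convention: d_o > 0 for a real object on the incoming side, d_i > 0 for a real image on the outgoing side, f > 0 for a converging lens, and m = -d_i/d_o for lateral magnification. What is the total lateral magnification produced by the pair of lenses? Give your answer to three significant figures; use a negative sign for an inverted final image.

First lens: d_i1 = 1/(1/26.5 - 1/19) = -67.133 cm.
m_1 = -(-67.133)/19 = 3.5333.
With d_i1 < 0 the first image is virtual and lies on the object side; the object distance for lens 2 is d_o2 = 45.5 - (-67.133) = 112.633 cm.
Second lens: d_i2 = 1/(1/(-28.5) - 1/(112.633)) = -22.745 cm.
m_2 = -(-22.745)/(112.633) = 0.2019.
Total m = m_1 x m_2 = (3.5333)(0.2019) = 0.7135.

0.714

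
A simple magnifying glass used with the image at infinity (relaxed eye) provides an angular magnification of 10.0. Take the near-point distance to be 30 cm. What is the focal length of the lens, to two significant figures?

3.0 cm

For the image at infinity, M = D/f.
f = D/M = 30/10.0 = 3.000 cm.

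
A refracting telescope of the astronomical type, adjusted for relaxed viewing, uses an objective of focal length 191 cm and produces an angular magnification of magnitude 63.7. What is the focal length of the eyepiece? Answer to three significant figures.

3.00 cm

|M| = f_obj/f_eye, so f_eye = f_obj/|M| = 191/63.7 = 2.998 cm.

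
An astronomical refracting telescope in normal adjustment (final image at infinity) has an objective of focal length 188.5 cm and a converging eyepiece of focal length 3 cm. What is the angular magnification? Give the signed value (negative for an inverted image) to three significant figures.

-62.8

M = -f_obj/f_eye = -188.5/(3) = -62.833.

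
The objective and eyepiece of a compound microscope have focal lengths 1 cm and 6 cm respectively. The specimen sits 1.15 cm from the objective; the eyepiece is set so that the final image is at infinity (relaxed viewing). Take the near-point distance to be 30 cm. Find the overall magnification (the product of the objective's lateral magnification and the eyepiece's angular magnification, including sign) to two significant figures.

-33

Objective: 1/d_i = 1/f_obj - 1/d_o = 1/1 - 1/1.15 = 0.13043 cm^-1, so d_i = 7.667 cm.
m_obj = -d_i/d_o = -7.667/1.15 = -6.667.
Eyepiece angular magnification (image at infinity): M_eye = D/f_e = 30/6 = 5.000.
Overall M = m_obj x M_eye = (-6.667)(5.000) = -33.33.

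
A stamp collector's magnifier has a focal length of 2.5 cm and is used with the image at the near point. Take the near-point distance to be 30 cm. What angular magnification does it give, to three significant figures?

13.0

M = 1 + D/f = 1 + 30/2.5 = 13.000.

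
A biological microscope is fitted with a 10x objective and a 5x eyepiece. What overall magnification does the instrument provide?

The overall magnification of a compound microscope is the product of the objective and eyepiece magnifications:
M = M_obj x M_eye = 10 x 5 = 50.

50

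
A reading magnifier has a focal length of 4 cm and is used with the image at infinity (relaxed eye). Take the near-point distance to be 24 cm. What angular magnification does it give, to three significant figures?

M = D/f = 24/4 = 6.000.

6.00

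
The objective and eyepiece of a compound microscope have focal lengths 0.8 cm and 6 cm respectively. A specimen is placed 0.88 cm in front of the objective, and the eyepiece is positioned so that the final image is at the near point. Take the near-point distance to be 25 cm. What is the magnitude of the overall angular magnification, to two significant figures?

52

Objective: 1/d_i = 1/f_obj - 1/d_o = 1/0.8 - 1/0.88 = 0.11364 cm^-1, so d_i = 8.800 cm.
m_obj = -d_i/d_o = -8.800/0.88 = -10.000.
Eyepiece angular magnification (image at near point): M_eye = 1 + D/f_e = 1 + 25/6 = 5.167.
Overall M = m_obj x M_eye = (-10.000)(5.167) = -51.67.
|M| = 51.67.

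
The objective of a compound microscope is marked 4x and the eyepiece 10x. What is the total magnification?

40

The overall magnification of a compound microscope is the product of the objective and eyepiece magnifications:
M = M_obj x M_eye = 4 x 10 = 40.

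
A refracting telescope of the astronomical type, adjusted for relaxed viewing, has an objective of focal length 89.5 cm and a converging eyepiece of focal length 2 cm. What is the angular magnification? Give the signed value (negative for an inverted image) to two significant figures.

M = -f_obj/f_eye = -89.5/(2) = -44.750.

-45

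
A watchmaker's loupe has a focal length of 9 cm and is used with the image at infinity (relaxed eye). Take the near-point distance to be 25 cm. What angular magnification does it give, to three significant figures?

M = D/f = 25/9 = 2.778.

2.78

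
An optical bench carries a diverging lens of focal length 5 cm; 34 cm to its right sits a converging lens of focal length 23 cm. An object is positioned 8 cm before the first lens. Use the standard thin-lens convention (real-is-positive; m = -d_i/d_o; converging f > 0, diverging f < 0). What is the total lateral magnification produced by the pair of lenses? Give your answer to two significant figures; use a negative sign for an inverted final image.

-0.63

Applying the thin-lens equation to the first lens, 1/(-5) = 1/8 + 1/d_i1, which gives d_i1 = -3.077 cm.
Its lateral magnification is m_1 = -d_i1/d_o1 = -(-3.077)/8 = 0.3846.
The intermediate image is virtual, 3.077 cm to the left of lens 1, so d_o2 = L - d_i1 = 34 - (-3.077) = 37.077 cm.
Applying the thin-lens equation again with f_2 = 23 cm and d_o2 = 37.077 cm gives d_i2 = 60.579 cm.
m_2 = -(60.579)/(37.077) = -1.6339.
The system's lateral magnification is m_1 m_2 = (0.3846)(-1.6339) = -0.6284.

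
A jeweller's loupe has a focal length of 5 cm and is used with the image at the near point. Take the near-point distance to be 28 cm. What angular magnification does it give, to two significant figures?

M = 1 + D/f = 1 + 28/5 = 6.600.

6.6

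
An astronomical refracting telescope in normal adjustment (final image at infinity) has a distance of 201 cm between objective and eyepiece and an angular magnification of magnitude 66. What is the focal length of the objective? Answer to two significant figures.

In normal adjustment the tube length equals f_obj + f_eye and |M| = f_obj/f_eye.
So f_obj = 66 f_eye and 66 f_eye + f_eye = 201 cm, giving f_eye = 201/67 = 3.000 cm and f_obj = 198.000 cm.

200 cm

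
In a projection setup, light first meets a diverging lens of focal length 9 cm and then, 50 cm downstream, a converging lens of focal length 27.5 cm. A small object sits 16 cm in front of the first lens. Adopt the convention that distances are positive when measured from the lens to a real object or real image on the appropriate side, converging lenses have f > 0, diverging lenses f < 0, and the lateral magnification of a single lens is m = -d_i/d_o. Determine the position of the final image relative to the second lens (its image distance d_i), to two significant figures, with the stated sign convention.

Applying the thin-lens equation to the first lens, 1/(-9) = 1/16 + 1/d_i1, which gives d_i1 = -5.760 cm.
With d_i1 < 0 the first image is virtual and lies on the object side; the object distance for lens 2 is d_o2 = 50 - (-5.760) = 55.760 cm.
Applying the thin-lens equation again with f_2 = 27.5 cm and d_o2 = 55.760 cm gives d_i2 = 54.260 cm.

54 cm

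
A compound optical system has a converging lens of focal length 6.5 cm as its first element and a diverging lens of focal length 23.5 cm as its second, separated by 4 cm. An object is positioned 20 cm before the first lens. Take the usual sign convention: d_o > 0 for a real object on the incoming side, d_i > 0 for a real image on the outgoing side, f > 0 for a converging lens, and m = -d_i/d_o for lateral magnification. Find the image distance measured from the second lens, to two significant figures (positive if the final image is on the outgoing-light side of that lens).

7.4 cm

First lens: d_i1 = 1/(1/6.5 - 1/20) = 9.630 cm.
This image would form 9.630 cm past lens 1, i.e. 5.630 cm beyond lens 2, so it is a virtual object for lens 2: d_o2 = 4 - 9.630 = -5.630 cm.
Second lens: d_i2 = 1/(1/(-23.5) - 1/(-5.630)) = 7.403 cm.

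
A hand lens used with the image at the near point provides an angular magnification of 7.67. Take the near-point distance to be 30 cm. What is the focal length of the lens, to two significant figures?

For the image at the near point, M = 1 + D/f.
f = D/(M - 1) = 30/(7.67 - 1) = 4.498 cm.

4.5 cm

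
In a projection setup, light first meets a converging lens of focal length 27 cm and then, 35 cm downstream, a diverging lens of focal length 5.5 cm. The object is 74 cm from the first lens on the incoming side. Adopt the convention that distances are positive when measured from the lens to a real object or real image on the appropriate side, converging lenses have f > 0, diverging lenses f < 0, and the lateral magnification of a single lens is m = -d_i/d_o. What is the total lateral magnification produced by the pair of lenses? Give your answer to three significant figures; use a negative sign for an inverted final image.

1.57

First lens: d_i1 = 1/(1/27 - 1/74) = 42.511 cm.
m_1 = -(42.511)/74 = -0.5745.
This image would form 42.511 cm past lens 1, i.e. 7.511 cm beyond lens 2, so it is a virtual object for lens 2: d_o2 = 35 - 42.511 = -7.511 cm.
Second lens: d_i2 = 1/(1/(-5.5) - 1/(-7.511)) = -20.545 cm.
m_2 = -(-20.545)/(-7.511) = -2.7354.
Overall magnification: m = m_1 m_2 = 1.5714.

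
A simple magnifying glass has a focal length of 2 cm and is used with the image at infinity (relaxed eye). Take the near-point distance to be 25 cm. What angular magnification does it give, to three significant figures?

12.5

M = D/f = 25/2 = 12.500.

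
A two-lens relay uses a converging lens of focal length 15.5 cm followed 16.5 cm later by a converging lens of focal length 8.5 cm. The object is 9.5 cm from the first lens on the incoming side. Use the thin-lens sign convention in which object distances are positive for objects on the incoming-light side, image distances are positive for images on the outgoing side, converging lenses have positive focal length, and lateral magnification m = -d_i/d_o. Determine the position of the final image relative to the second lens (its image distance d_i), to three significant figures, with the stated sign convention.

10.7 cm

First lens: d_i1 = 1/(1/15.5 - 1/9.5) = -24.542 cm.
The intermediate image is virtual, 24.542 cm to the left of lens 1, so d_o2 = L - d_i1 = 16.5 - (-24.542) = 41.042 cm.
Second lens: d_i2 = 1/(1/8.5 - 1/(41.042)) = 10.720 cm.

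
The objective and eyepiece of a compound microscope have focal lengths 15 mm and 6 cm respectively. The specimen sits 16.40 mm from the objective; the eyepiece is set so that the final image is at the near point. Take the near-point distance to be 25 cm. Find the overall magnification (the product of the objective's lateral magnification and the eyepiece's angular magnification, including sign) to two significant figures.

Convert to cm: f_obj = 15 mm = 1.5 cm; d_o = 16.40 mm = 1.64 cm.
Objective: 1/d_i = 1/f_obj - 1/d_o = 1/1.5 - 1/1.64 = 0.05691 cm^-1, so d_i = 17.571 cm.
m_obj = -d_i/d_o = -17.571/1.64 = -10.714.
Eyepiece angular magnification (image at near point): M_eye = 1 + D/f_e = 1 + 25/6 = 5.167.
Overall M = m_obj x M_eye = (-10.714)(5.167) = -55.36.

-55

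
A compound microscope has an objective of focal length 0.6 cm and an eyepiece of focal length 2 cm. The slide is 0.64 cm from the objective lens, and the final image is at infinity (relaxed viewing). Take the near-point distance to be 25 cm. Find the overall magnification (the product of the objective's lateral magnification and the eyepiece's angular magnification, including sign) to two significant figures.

-190

Objective: 1/d_i = 1/f_obj - 1/d_o = 1/0.6 - 1/0.64 = 0.10417 cm^-1, so d_i = 9.600 cm.
m_obj = -d_i/d_o = -9.600/0.64 = -15.000.
Eyepiece angular magnification (image at infinity): M_eye = D/f_e = 25/2 = 12.500.
Overall M = m_obj x M_eye = (-15.000)(12.500) = -187.50.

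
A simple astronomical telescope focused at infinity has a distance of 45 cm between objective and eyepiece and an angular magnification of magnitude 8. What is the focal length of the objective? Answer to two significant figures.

40 cm

In normal adjustment the tube length equals f_obj + f_eye and |M| = f_obj/f_eye.
So f_obj = 8 f_eye and 8 f_eye + f_eye = 45 cm, giving f_eye = 45/9 = 5.000 cm and f_obj = 40.000 cm.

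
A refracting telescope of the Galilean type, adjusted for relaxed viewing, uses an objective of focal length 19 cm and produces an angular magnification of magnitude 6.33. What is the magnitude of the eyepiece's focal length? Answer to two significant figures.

3.0 cm

|M| = f_obj/|f_eye|, so |f_eye| = f_obj/|M| = 19/6.33 = 3.002 cm.
(The eyepiece is diverging, so its signed focal length is -3.002 cm.)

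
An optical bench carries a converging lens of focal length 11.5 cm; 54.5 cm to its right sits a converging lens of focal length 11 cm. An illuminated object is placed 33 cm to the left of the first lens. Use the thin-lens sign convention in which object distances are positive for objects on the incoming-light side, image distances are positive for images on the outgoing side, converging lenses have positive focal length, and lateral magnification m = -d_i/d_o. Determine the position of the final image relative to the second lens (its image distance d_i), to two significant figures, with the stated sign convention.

First lens: d_i1 = 1/(1/11.5 - 1/33) = 17.651 cm.
That image sits 36.849 cm in front of the second lens, so d_o2 = 36.849 cm.
Second lens: d_i2 = 1/(1/11 - 1/(36.849)) = 15.681 cm.

16 cm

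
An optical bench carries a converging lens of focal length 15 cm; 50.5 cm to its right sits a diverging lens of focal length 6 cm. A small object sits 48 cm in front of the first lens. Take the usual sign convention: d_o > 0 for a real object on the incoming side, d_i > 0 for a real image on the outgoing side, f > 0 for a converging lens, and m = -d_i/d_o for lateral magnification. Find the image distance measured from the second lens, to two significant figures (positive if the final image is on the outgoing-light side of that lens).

First lens: d_i1 = 1/(1/15 - 1/48) = 21.818 cm.
That image sits 28.682 cm in front of the second lens, so d_o2 = 28.682 cm.
Second lens: d_i2 = 1/(1/(-6) - 1/(28.682)) = -4.962 cm.

-5.0 cm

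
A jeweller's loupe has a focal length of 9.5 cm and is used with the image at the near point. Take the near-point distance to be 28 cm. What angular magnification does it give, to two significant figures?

M = 1 + D/f = 1 + 28/9.5 = 3.947.

3.9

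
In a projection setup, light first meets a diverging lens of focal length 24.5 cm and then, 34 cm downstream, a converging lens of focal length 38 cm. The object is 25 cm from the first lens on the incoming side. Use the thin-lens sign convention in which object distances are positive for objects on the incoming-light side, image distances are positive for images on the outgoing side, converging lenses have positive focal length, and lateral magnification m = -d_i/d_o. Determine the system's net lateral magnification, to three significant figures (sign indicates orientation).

-2.25

Applying the thin-lens equation to the first lens, 1/(-24.5) = 1/25 + 1/d_i1, which gives d_i1 = -12.374 cm.
Its lateral magnification is m_1 = -d_i1/d_o1 = -(-12.374)/25 = 0.4949.
With d_i1 < 0 the first image is virtual and lies on the object side; the object distance for lens 2 is d_o2 = 34 - (-12.374) = 46.374 cm.
Applying the thin-lens equation again with f_2 = 38 cm and d_o2 = 46.374 cm gives d_i2 = 210.444 cm.
m_2 = -(210.444)/(46.374) = -4.5380.
Overall magnification: m = m_1 m_2 = -2.2461.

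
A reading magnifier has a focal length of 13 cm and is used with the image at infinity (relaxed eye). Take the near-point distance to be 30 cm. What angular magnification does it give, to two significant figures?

M = D/f = 30/13 = 2.308.

2.3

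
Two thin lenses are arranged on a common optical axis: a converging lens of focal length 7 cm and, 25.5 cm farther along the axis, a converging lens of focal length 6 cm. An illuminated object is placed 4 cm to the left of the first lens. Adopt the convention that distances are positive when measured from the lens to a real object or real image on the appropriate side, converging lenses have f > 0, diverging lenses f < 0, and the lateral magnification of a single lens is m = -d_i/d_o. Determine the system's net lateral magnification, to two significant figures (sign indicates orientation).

-0.49

First lens: d_i1 = 1/(1/7 - 1/4) = -9.333 cm.
m_1 = -(-9.333)/4 = 2.3333.
The intermediate image is virtual, 9.333 cm to the left of lens 1, so d_o2 = L - d_i1 = 25.5 - (-9.333) = 34.833 cm.
Second lens: d_i2 = 1/(1/6 - 1/(34.833)) = 7.249 cm.
m_2 = -(7.249)/(34.833) = -0.2081.
The system's lateral magnification is m_1 m_2 = (2.3333)(-0.2081) = -0.4855.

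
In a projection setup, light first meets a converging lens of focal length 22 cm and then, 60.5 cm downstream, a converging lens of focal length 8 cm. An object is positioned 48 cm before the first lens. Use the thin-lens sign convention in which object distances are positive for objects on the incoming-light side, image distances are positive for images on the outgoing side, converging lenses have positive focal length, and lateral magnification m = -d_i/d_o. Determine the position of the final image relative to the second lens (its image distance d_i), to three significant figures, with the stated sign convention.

13.4 cm

Applying the thin-lens equation to the first lens, 1/22 = 1/48 + 1/d_i1, which gives d_i1 = 40.615 cm.
That image sits 19.885 cm in front of the second lens, so d_o2 = 19.885 cm.
Applying the thin-lens equation again with f_2 = 8 cm and d_o2 = 19.885 cm gives d_i2 = 13.385 cm.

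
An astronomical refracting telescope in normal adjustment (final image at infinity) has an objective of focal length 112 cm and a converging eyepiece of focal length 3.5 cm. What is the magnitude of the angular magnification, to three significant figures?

32.0

|M| = f_obj/|f_eye| = 112/3.5 = 32.000.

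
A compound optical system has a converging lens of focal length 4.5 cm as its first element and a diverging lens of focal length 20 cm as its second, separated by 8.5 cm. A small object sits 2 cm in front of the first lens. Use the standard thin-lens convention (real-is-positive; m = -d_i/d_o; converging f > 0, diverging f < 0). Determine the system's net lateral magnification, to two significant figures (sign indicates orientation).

1.1

Applying the thin-lens equation to the first lens, 1/4.5 = 1/2 + 1/d_i1, which gives d_i1 = -3.600 cm.
Its lateral magnification is m_1 = -d_i1/d_o1 = -(-3.600)/2 = 1.8000.
With d_i1 < 0 the first image is virtual and lies on the object side; the object distance for lens 2 is d_o2 = 8.5 - (-3.600) = 12.100 cm.
Applying the thin-lens equation again with f_2 = -20 cm and d_o2 = 12.100 cm gives d_i2 = -7.539 cm.
m_2 = -(-7.539)/(12.100) = 0.6231.
Overall magnification: m = m_1 m_2 = 1.1215.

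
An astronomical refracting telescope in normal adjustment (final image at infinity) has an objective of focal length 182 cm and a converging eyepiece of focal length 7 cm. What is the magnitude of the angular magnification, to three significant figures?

26.0

|M| = f_obj/|f_eye| = 182/7 = 26.000.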